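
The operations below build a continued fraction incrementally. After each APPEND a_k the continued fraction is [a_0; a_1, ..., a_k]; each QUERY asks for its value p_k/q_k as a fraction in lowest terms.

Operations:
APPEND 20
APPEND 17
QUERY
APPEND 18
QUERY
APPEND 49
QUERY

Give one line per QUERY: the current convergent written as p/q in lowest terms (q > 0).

341/17
6158/307
302083/15060

APPEND 20: p_0 = 20·1 + 0 = 20, q_0 = 20·0 + 1 = 1 → 20/1
APPEND 17: p_1 = 17·20 + 1 = 341, q_1 = 17·1 + 0 = 17 → 341/17
APPEND 18: p_2 = 18·341 + 20 = 6158, q_2 = 18·17 + 1 = 307 → 6158/307
APPEND 49: p_3 = 49·6158 + 341 = 302083, q_3 = 49·307 + 17 = 15060 → 302083/15060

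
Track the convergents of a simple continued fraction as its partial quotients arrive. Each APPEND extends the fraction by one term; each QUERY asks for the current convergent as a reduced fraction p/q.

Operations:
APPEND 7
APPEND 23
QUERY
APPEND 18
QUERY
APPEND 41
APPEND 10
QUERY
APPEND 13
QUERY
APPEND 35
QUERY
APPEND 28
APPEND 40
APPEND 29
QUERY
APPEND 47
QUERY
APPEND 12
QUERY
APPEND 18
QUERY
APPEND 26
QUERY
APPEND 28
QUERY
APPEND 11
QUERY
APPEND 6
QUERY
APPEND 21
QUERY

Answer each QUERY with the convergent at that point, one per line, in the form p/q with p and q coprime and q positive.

162/23
2923/415
1202973/170795
15758654/2237373
552755863/78478850
18003313311725/2556063932503
846775995319658/120223069113411
10179315257147621/1445232893293435
184074450623976836/26134415148395241
4796115031480545357/680940026751569701
134475295332079246832/19092455164192346869
1484024363684352260509/210697946832867385260
9038621477438192809886/1283280136161396658429
191295075389886401268115/27159580806222197212269

APPEND 7: p_0 = 7·1 + 0 = 7, q_0 = 7·0 + 1 = 1 → 7/1
APPEND 23: p_1 = 23·7 + 1 = 162, q_1 = 23·1 + 0 = 23 → 162/23
APPEND 18: p_2 = 18·162 + 7 = 2923, q_2 = 18·23 + 1 = 415 → 2923/415
APPEND 41: p_3 = 41·2923 + 162 = 120005, q_3 = 41·415 + 23 = 17038 → 120005/17038
APPEND 10: p_4 = 10·120005 + 2923 = 1202973, q_4 = 10·17038 + 415 = 170795 → 1202973/170795
APPEND 13: p_5 = 13·1202973 + 120005 = 15758654, q_5 = 13·170795 + 17038 = 2237373 → 15758654/2237373
APPEND 35: p_6 = 35·15758654 + 1202973 = 552755863, q_6 = 35·2237373 + 170795 = 78478850 → 552755863/78478850
APPEND 28: p_7 = 28·552755863 + 15758654 = 15492922818, q_7 = 28·78478850 + 2237373 = 2199645173 → 15492922818/2199645173
APPEND 40: p_8 = 40·15492922818 + 552755863 = 620269668583, q_8 = 40·2199645173 + 78478850 = 88064285770 → 620269668583/88064285770
APPEND 29: p_9 = 29·620269668583 + 15492922818 = 18003313311725, q_9 = 29·88064285770 + 2199645173 = 2556063932503 → 18003313311725/2556063932503
APPEND 47: p_10 = 47·18003313311725 + 620269668583 = 846775995319658, q_10 = 47·2556063932503 + 88064285770 = 120223069113411 → 846775995319658/120223069113411
APPEND 12: p_11 = 12·846775995319658 + 18003313311725 = 10179315257147621, q_11 = 12·120223069113411 + 2556063932503 = 1445232893293435 → 10179315257147621/1445232893293435
APPEND 18: p_12 = 18·10179315257147621 + 846775995319658 = 184074450623976836, q_12 = 18·1445232893293435 + 120223069113411 = 26134415148395241 → 184074450623976836/26134415148395241
APPEND 26: p_13 = 26·184074450623976836 + 10179315257147621 = 4796115031480545357, q_13 = 26·26134415148395241 + 1445232893293435 = 680940026751569701 → 4796115031480545357/680940026751569701
APPEND 28: p_14 = 28·4796115031480545357 + 184074450623976836 = 134475295332079246832, q_14 = 28·680940026751569701 + 26134415148395241 = 19092455164192346869 → 134475295332079246832/19092455164192346869
APPEND 11: p_15 = 11·134475295332079246832 + 4796115031480545357 = 1484024363684352260509, q_15 = 11·19092455164192346869 + 680940026751569701 = 210697946832867385260 → 1484024363684352260509/210697946832867385260
APPEND 6: p_16 = 6·1484024363684352260509 + 134475295332079246832 = 9038621477438192809886, q_16 = 6·210697946832867385260 + 19092455164192346869 = 1283280136161396658429 → 9038621477438192809886/1283280136161396658429
APPEND 21: p_17 = 21·9038621477438192809886 + 1484024363684352260509 = 191295075389886401268115, q_17 = 21·1283280136161396658429 + 210697946832867385260 = 27159580806222197212269 → 191295075389886401268115/27159580806222197212269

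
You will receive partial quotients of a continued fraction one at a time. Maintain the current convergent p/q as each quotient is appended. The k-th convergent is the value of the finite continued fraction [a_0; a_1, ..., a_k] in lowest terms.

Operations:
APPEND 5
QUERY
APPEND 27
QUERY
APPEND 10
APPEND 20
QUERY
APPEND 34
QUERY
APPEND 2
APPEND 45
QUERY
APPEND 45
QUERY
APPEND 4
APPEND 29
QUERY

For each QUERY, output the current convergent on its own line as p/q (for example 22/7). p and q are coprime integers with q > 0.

5/1
136/27
27436/5447
934189/185469
86245819/17122794
3882957669/770902115
456807176024/90692108481

APPEND 5: p_0 = 5·1 + 0 = 5, q_0 = 5·0 + 1 = 1 → 5/1
APPEND 27: p_1 = 27·5 + 1 = 136, q_1 = 27·1 + 0 = 27 → 136/27
APPEND 10: p_2 = 10·136 + 5 = 1365, q_2 = 10·27 + 1 = 271 → 1365/271
APPEND 20: p_3 = 20·1365 + 136 = 27436, q_3 = 20·271 + 27 = 5447 → 27436/5447
APPEND 34: p_4 = 34·27436 + 1365 = 934189, q_4 = 34·5447 + 271 = 185469 → 934189/185469
APPEND 2: p_5 = 2·934189 + 27436 = 1895814, q_5 = 2·185469 + 5447 = 376385 → 1895814/376385
APPEND 45: p_6 = 45·1895814 + 934189 = 86245819, q_6 = 45·376385 + 185469 = 17122794 → 86245819/17122794
APPEND 45: p_7 = 45·86245819 + 1895814 = 3882957669, q_7 = 45·17122794 + 376385 = 770902115 → 3882957669/770902115
APPEND 4: p_8 = 4·3882957669 + 86245819 = 15618076495, q_8 = 4·770902115 + 17122794 = 3100731254 → 15618076495/3100731254
APPEND 29: p_9 = 29·15618076495 + 3882957669 = 456807176024, q_9 = 29·3100731254 + 770902115 = 90692108481 → 456807176024/90692108481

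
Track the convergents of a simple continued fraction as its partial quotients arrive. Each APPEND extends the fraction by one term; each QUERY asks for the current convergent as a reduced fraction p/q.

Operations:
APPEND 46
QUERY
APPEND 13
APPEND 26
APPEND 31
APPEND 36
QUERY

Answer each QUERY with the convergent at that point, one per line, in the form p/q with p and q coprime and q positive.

46/1
17469104/379131

APPEND 46: p_0 = 46·1 + 0 = 46, q_0 = 46·0 + 1 = 1 → 46/1
APPEND 13: p_1 = 13·46 + 1 = 599, q_1 = 13·1 + 0 = 13 → 599/13
APPEND 26: p_2 = 26·599 + 46 = 15620, q_2 = 26·13 + 1 = 339 → 15620/339
APPEND 31: p_3 = 31·15620 + 599 = 484819, q_3 = 31·339 + 13 = 10522 → 484819/10522
APPEND 36: p_4 = 36·484819 + 15620 = 17469104, q_4 = 36·10522 + 339 = 379131 → 17469104/379131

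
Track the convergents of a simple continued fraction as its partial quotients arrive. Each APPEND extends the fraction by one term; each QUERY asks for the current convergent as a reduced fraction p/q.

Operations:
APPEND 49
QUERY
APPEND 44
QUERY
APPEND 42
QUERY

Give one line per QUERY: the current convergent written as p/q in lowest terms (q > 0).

APPEND 49: p_0 = 49·1 + 0 = 49, q_0 = 49·0 + 1 = 1 → 49/1
APPEND 44: p_1 = 44·49 + 1 = 2157, q_1 = 44·1 + 0 = 44 → 2157/44
APPEND 42: p_2 = 42·2157 + 49 = 90643, q_2 = 42·44 + 1 = 1849 → 90643/1849

49/1
2157/44
90643/1849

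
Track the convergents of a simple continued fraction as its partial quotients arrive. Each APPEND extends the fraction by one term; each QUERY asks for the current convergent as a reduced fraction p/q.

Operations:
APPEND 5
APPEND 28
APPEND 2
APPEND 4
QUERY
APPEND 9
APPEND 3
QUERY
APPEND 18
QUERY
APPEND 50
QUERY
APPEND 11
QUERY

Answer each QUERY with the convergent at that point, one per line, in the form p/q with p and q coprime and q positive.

1289/256
36953/7339
677042/134463
33889053/6730489
373456625/74169842

APPEND 5: p_0 = 5·1 + 0 = 5, q_0 = 5·0 + 1 = 1 → 5/1
APPEND 28: p_1 = 28·5 + 1 = 141, q_1 = 28·1 + 0 = 28 → 141/28
APPEND 2: p_2 = 2·141 + 5 = 287, q_2 = 2·28 + 1 = 57 → 287/57
APPEND 4: p_3 = 4·287 + 141 = 1289, q_3 = 4·57 + 28 = 256 → 1289/256
APPEND 9: p_4 = 9·1289 + 287 = 11888, q_4 = 9·256 + 57 = 2361 → 11888/2361
APPEND 3: p_5 = 3·11888 + 1289 = 36953, q_5 = 3·2361 + 256 = 7339 → 36953/7339
APPEND 18: p_6 = 18·36953 + 11888 = 677042, q_6 = 18·7339 + 2361 = 134463 → 677042/134463
APPEND 50: p_7 = 50·677042 + 36953 = 33889053, q_7 = 50·134463 + 7339 = 6730489 → 33889053/6730489
APPEND 11: p_8 = 11·33889053 + 677042 = 373456625, q_8 = 11·6730489 + 134463 = 74169842 → 373456625/74169842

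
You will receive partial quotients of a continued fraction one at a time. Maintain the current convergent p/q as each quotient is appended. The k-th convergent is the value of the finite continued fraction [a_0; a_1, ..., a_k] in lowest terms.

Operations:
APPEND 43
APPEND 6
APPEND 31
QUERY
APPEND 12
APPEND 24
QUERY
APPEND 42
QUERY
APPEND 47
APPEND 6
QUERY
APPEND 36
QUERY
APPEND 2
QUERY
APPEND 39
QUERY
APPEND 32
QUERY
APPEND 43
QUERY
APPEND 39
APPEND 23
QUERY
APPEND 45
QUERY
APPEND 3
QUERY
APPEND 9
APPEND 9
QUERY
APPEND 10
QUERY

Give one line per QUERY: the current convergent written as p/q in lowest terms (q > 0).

APPEND 43: p_0 = 43·1 + 0 = 43, q_0 = 43·0 + 1 = 1 → 43/1
APPEND 6: p_1 = 6·43 + 1 = 259, q_1 = 6·1 + 0 = 6 → 259/6
APPEND 31: p_2 = 31·259 + 43 = 8072, q_2 = 31·6 + 1 = 187 → 8072/187
APPEND 12: p_3 = 12·8072 + 259 = 97123, q_3 = 12·187 + 6 = 2250 → 97123/2250
APPEND 24: p_4 = 24·97123 + 8072 = 2339024, q_4 = 24·2250 + 187 = 54187 → 2339024/54187
APPEND 42: p_5 = 42·2339024 + 97123 = 98336131, q_5 = 42·54187 + 2250 = 2278104 → 98336131/2278104
APPEND 47: p_6 = 47·98336131 + 2339024 = 4624137181, q_6 = 47·2278104 + 54187 = 107125075 → 4624137181/107125075
APPEND 6: p_7 = 6·4624137181 + 98336131 = 27843159217, q_7 = 6·107125075 + 2278104 = 645028554 → 27843159217/645028554
APPEND 36: p_8 = 36·27843159217 + 4624137181 = 1006977868993, q_8 = 36·645028554 + 107125075 = 23328153019 → 1006977868993/23328153019
APPEND 2: p_9 = 2·1006977868993 + 27843159217 = 2041798897203, q_9 = 2·23328153019 + 645028554 = 47301334592 → 2041798897203/47301334592
APPEND 39: p_10 = 39·2041798897203 + 1006977868993 = 80637134859910, q_10 = 39·47301334592 + 23328153019 = 1868080202107 → 80637134859910/1868080202107
APPEND 32: p_11 = 32·80637134859910 + 2041798897203 = 2582430114414323, q_11 = 32·1868080202107 + 47301334592 = 59825867802016 → 2582430114414323/59825867802016
APPEND 43: p_12 = 43·2582430114414323 + 80637134859910 = 111125132054675799, q_12 = 43·59825867802016 + 1868080202107 = 2574380395688795 → 111125132054675799/2574380395688795
APPEND 39: p_13 = 39·111125132054675799 + 2582430114414323 = 4336462580246770484, q_13 = 39·2574380395688795 + 59825867802016 = 100460661299665021 → 4336462580246770484/100460661299665021
APPEND 23: p_14 = 23·4336462580246770484 + 111125132054675799 = 99849764477730396931, q_14 = 23·100460661299665021 + 2574380395688795 = 2313169590287984278 → 99849764477730396931/2313169590287984278
APPEND 45: p_15 = 45·99849764477730396931 + 4336462580246770484 = 4497575864078114632379, q_15 = 45·2313169590287984278 + 100460661299665021 = 104193092224258957531 → 4497575864078114632379/104193092224258957531
APPEND 3: p_16 = 3·4497575864078114632379 + 99849764477730396931 = 13592577356712074294068, q_16 = 3·104193092224258957531 + 2313169590287984278 = 314892446263064856871 → 13592577356712074294068/314892446263064856871
APPEND 9: p_17 = 9·13592577356712074294068 + 4497575864078114632379 = 126830772074486783278991, q_17 = 9·314892446263064856871 + 104193092224258957531 = 2938225108591842669370 → 126830772074486783278991/2938225108591842669370
APPEND 9: p_18 = 9·126830772074486783278991 + 13592577356712074294068 = 1155069526027093123804987, q_18 = 9·2938225108591842669370 + 314892446263064856871 = 26758918423589648881201 → 1155069526027093123804987/26758918423589648881201
APPEND 10: p_19 = 10·1155069526027093123804987 + 126830772074486783278991 = 11677526032345418021328861, q_19 = 10·26758918423589648881201 + 2938225108591842669370 = 270527409344488331481380 → 11677526032345418021328861/270527409344488331481380

8072/187
2339024/54187
98336131/2278104
27843159217/645028554
1006977868993/23328153019
2041798897203/47301334592
80637134859910/1868080202107
2582430114414323/59825867802016
111125132054675799/2574380395688795
99849764477730396931/2313169590287984278
4497575864078114632379/104193092224258957531
13592577356712074294068/314892446263064856871
1155069526027093123804987/26758918423589648881201
11677526032345418021328861/270527409344488331481380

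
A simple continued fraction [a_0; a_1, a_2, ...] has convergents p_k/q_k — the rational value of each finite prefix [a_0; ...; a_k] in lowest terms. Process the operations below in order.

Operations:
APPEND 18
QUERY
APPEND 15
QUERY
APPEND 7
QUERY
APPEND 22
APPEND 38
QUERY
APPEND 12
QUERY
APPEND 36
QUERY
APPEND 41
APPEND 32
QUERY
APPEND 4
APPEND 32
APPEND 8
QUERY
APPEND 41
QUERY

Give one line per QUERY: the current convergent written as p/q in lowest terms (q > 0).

APPEND 18: p_0 = 18·1 + 0 = 18, q_0 = 18·0 + 1 = 1 → 18/1
APPEND 15: p_1 = 15·18 + 1 = 271, q_1 = 15·1 + 0 = 15 → 271/15
APPEND 7: p_2 = 7·271 + 18 = 1915, q_2 = 7·15 + 1 = 106 → 1915/106
APPEND 22: p_3 = 22·1915 + 271 = 42401, q_3 = 22·106 + 15 = 2347 → 42401/2347
APPEND 38: p_4 = 38·42401 + 1915 = 1613153, q_4 = 38·2347 + 106 = 89292 → 1613153/89292
APPEND 12: p_5 = 12·1613153 + 42401 = 19400237, q_5 = 12·89292 + 2347 = 1073851 → 19400237/1073851
APPEND 36: p_6 = 36·19400237 + 1613153 = 700021685, q_6 = 36·1073851 + 89292 = 38747928 → 700021685/38747928
APPEND 41: p_7 = 41·700021685 + 19400237 = 28720289322, q_7 = 41·38747928 + 1073851 = 1589738899 → 28720289322/1589738899
APPEND 32: p_8 = 32·28720289322 + 700021685 = 919749279989, q_8 = 32·1589738899 + 38747928 = 50910392696 → 919749279989/50910392696
APPEND 4: p_9 = 4·919749279989 + 28720289322 = 3707717409278, q_9 = 4·50910392696 + 1589738899 = 205231309683 → 3707717409278/205231309683
APPEND 32: p_10 = 32·3707717409278 + 919749279989 = 119566706376885, q_10 = 32·205231309683 + 50910392696 = 6618312302552 → 119566706376885/6618312302552
APPEND 8: p_11 = 8·119566706376885 + 3707717409278 = 960241368424358, q_11 = 8·6618312302552 + 205231309683 = 53151729730099 → 960241368424358/53151729730099
APPEND 41: p_12 = 41·960241368424358 + 119566706376885 = 39489462811775563, q_12 = 41·53151729730099 + 6618312302552 = 2185839231236611 → 39489462811775563/2185839231236611

18/1
271/15
1915/106
1613153/89292
19400237/1073851
700021685/38747928
919749279989/50910392696
960241368424358/53151729730099
39489462811775563/2185839231236611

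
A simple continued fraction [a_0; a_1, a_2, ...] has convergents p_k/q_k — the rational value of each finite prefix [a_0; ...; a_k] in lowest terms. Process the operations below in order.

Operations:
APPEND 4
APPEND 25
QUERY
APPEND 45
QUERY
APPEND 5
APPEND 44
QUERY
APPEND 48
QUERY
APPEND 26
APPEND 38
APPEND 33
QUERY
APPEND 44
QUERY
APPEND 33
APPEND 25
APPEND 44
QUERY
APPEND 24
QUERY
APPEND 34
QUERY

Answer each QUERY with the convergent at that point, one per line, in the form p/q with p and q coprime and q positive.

APPEND 4: p_0 = 4·1 + 0 = 4, q_0 = 4·0 + 1 = 1 → 4/1
APPEND 25: p_1 = 25·4 + 1 = 101, q_1 = 25·1 + 0 = 25 → 101/25
APPEND 45: p_2 = 45·101 + 4 = 4549, q_2 = 45·25 + 1 = 1126 → 4549/1126
APPEND 5: p_3 = 5·4549 + 101 = 22846, q_3 = 5·1126 + 25 = 5655 → 22846/5655
APPEND 44: p_4 = 44·22846 + 4549 = 1009773, q_4 = 44·5655 + 1126 = 249946 → 1009773/249946
APPEND 48: p_5 = 48·1009773 + 22846 = 48491950, q_5 = 48·249946 + 5655 = 12003063 → 48491950/12003063
APPEND 26: p_6 = 26·48491950 + 1009773 = 1261800473, q_6 = 26·12003063 + 249946 = 312329584 → 1261800473/312329584
APPEND 38: p_7 = 38·1261800473 + 48491950 = 47996909924, q_7 = 38·312329584 + 12003063 = 11880527255 → 47996909924/11880527255
APPEND 33: p_8 = 33·47996909924 + 1261800473 = 1585159827965, q_8 = 33·11880527255 + 312329584 = 392369728999 → 1585159827965/392369728999
APPEND 44: p_9 = 44·1585159827965 + 47996909924 = 69795029340384, q_9 = 44·392369728999 + 11880527255 = 17276148603211 → 69795029340384/17276148603211
APPEND 33: p_10 = 33·69795029340384 + 1585159827965 = 2304821128060637, q_10 = 33·17276148603211 + 392369728999 = 570505273634962 → 2304821128060637/570505273634962
APPEND 25: p_11 = 25·2304821128060637 + 69795029340384 = 57690323230856309, q_11 = 25·570505273634962 + 17276148603211 = 14279907989477261 → 57690323230856309/14279907989477261
APPEND 44: p_12 = 44·57690323230856309 + 2304821128060637 = 2540679043285738233, q_12 = 44·14279907989477261 + 570505273634962 = 628886456810634446 → 2540679043285738233/628886456810634446
APPEND 24: p_13 = 24·2540679043285738233 + 57690323230856309 = 61033987362088573901, q_13 = 24·628886456810634446 + 14279907989477261 = 15107554871444703965 → 61033987362088573901/15107554871444703965
APPEND 34: p_14 = 34·61033987362088573901 + 2540679043285738233 = 2077696249354297250867, q_14 = 34·15107554871444703965 + 628886456810634446 = 514285752085930569256 → 2077696249354297250867/514285752085930569256

101/25
4549/1126
1009773/249946
48491950/12003063
1585159827965/392369728999
69795029340384/17276148603211
2540679043285738233/628886456810634446
61033987362088573901/15107554871444703965
2077696249354297250867/514285752085930569256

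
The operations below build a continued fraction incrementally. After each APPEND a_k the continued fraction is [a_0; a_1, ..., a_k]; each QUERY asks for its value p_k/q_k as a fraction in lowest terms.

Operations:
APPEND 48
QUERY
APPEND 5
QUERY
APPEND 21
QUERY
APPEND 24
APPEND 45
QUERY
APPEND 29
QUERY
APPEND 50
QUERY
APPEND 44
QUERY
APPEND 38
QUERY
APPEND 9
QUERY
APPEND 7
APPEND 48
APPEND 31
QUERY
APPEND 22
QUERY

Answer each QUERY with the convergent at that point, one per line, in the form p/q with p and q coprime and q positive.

APPEND 48: p_0 = 48·1 + 0 = 48, q_0 = 48·0 + 1 = 1 → 48/1
APPEND 5: p_1 = 5·48 + 1 = 241, q_1 = 5·1 + 0 = 5 → 241/5
APPEND 21: p_2 = 21·241 + 48 = 5109, q_2 = 21·5 + 1 = 106 → 5109/106
APPEND 24: p_3 = 24·5109 + 241 = 122857, q_3 = 24·106 + 5 = 2549 → 122857/2549
APPEND 45: p_4 = 45·122857 + 5109 = 5533674, q_4 = 45·2549 + 106 = 114811 → 5533674/114811
APPEND 29: p_5 = 29·5533674 + 122857 = 160599403, q_5 = 29·114811 + 2549 = 3332068 → 160599403/3332068
APPEND 50: p_6 = 50·160599403 + 5533674 = 8035503824, q_6 = 50·3332068 + 114811 = 166718211 → 8035503824/166718211
APPEND 44: p_7 = 44·8035503824 + 160599403 = 353722767659, q_7 = 44·166718211 + 3332068 = 7338933352 → 353722767659/7338933352
APPEND 38: p_8 = 38·353722767659 + 8035503824 = 13449500674866, q_8 = 38·7338933352 + 166718211 = 279046185587 → 13449500674866/279046185587
APPEND 9: p_9 = 9·13449500674866 + 353722767659 = 121399228841453, q_9 = 9·279046185587 + 7338933352 = 2518754603635 → 121399228841453/2518754603635
APPEND 7: p_10 = 7·121399228841453 + 13449500674866 = 863244102565037, q_10 = 7·2518754603635 + 279046185587 = 17910328411032 → 863244102565037/17910328411032
APPEND 48: p_11 = 48·863244102565037 + 121399228841453 = 41557116151963229, q_11 = 48·17910328411032 + 2518754603635 = 862214518333171 → 41557116151963229/862214518333171
APPEND 31: p_12 = 31·41557116151963229 + 863244102565037 = 1289133844813425136, q_12 = 31·862214518333171 + 17910328411032 = 26746560396739333 → 1289133844813425136/26746560396739333
APPEND 22: p_13 = 22·1289133844813425136 + 41557116151963229 = 28402501702047316221, q_13 = 22·26746560396739333 + 862214518333171 = 589286543246598497 → 28402501702047316221/589286543246598497

48/1
241/5
5109/106
5533674/114811
160599403/3332068
8035503824/166718211
353722767659/7338933352
13449500674866/279046185587
121399228841453/2518754603635
1289133844813425136/26746560396739333
28402501702047316221/589286543246598497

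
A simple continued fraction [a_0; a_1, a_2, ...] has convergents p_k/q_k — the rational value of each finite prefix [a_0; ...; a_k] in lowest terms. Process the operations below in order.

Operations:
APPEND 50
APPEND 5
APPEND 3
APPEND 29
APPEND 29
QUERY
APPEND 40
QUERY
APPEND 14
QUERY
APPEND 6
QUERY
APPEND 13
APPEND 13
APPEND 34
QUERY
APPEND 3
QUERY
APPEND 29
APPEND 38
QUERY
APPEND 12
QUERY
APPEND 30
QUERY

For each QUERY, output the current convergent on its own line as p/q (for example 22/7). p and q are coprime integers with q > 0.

APPEND 50: p_0 = 50·1 + 0 = 50, q_0 = 50·0 + 1 = 1 → 50/1
APPEND 5: p_1 = 5·50 + 1 = 251, q_1 = 5·1 + 0 = 5 → 251/5
APPEND 3: p_2 = 3·251 + 50 = 803, q_2 = 3·5 + 1 = 16 → 803/16
APPEND 29: p_3 = 29·803 + 251 = 23538, q_3 = 29·16 + 5 = 469 → 23538/469
APPEND 29: p_4 = 29·23538 + 803 = 683405, q_4 = 29·469 + 16 = 13617 → 683405/13617
APPEND 40: p_5 = 40·683405 + 23538 = 27359738, q_5 = 40·13617 + 469 = 545149 → 27359738/545149
APPEND 14: p_6 = 14·27359738 + 683405 = 383719737, q_6 = 14·545149 + 13617 = 7645703 → 383719737/7645703
APPEND 6: p_7 = 6·383719737 + 27359738 = 2329678160, q_7 = 6·7645703 + 545149 = 46419367 → 2329678160/46419367
APPEND 13: p_8 = 13·2329678160 + 383719737 = 30669535817, q_8 = 13·46419367 + 7645703 = 611097474 → 30669535817/611097474
APPEND 13: p_9 = 13·30669535817 + 2329678160 = 401033643781, q_9 = 13·611097474 + 46419367 = 7990686529 → 401033643781/7990686529
APPEND 34: p_10 = 34·401033643781 + 30669535817 = 13665813424371, q_10 = 34·7990686529 + 611097474 = 272294439460 → 13665813424371/272294439460
APPEND 3: p_11 = 3·13665813424371 + 401033643781 = 41398473916894, q_11 = 3·272294439460 + 7990686529 = 824874004909 → 41398473916894/824874004909
APPEND 29: p_12 = 29·41398473916894 + 13665813424371 = 1214221557014297, q_12 = 29·824874004909 + 272294439460 = 24193640581821 → 1214221557014297/24193640581821
APPEND 38: p_13 = 38·1214221557014297 + 41398473916894 = 46181817640460180, q_13 = 38·24193640581821 + 824874004909 = 920183216114107 → 46181817640460180/920183216114107
APPEND 12: p_14 = 12·46181817640460180 + 1214221557014297 = 555396033242536457, q_14 = 12·920183216114107 + 24193640581821 = 11066392233951105 → 555396033242536457/11066392233951105
APPEND 30: p_15 = 30·555396033242536457 + 46181817640460180 = 16708062814916553890, q_15 = 30·11066392233951105 + 920183216114107 = 332911950234647257 → 16708062814916553890/332911950234647257

683405/13617
27359738/545149
383719737/7645703
2329678160/46419367
13665813424371/272294439460
41398473916894/824874004909
46181817640460180/920183216114107
555396033242536457/11066392233951105
16708062814916553890/332911950234647257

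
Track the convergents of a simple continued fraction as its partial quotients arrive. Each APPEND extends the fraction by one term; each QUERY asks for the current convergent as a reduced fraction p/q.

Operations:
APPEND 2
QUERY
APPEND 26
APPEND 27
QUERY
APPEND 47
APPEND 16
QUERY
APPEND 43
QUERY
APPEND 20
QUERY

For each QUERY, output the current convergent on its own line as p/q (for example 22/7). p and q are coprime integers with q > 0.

APPEND 2: p_0 = 2·1 + 0 = 2, q_0 = 2·0 + 1 = 1 → 2/1
APPEND 26: p_1 = 26·2 + 1 = 53, q_1 = 26·1 + 0 = 26 → 53/26
APPEND 27: p_2 = 27·53 + 2 = 1433, q_2 = 27·26 + 1 = 703 → 1433/703
APPEND 47: p_3 = 47·1433 + 53 = 67404, q_3 = 47·703 + 26 = 33067 → 67404/33067
APPEND 16: p_4 = 16·67404 + 1433 = 1079897, q_4 = 16·33067 + 703 = 529775 → 1079897/529775
APPEND 43: p_5 = 43·1079897 + 67404 = 46502975, q_5 = 43·529775 + 33067 = 22813392 → 46502975/22813392
APPEND 20: p_6 = 20·46502975 + 1079897 = 931139397, q_6 = 20·22813392 + 529775 = 456797615 → 931139397/456797615

2/1
1433/703
1079897/529775
46502975/22813392
931139397/456797615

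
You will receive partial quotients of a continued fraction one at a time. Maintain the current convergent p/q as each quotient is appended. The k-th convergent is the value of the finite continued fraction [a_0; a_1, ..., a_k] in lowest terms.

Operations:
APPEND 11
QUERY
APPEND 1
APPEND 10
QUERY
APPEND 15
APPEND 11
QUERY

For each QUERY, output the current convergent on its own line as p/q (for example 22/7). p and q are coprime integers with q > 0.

11/1
131/11
21878/1837

APPEND 11: p_0 = 11·1 + 0 = 11, q_0 = 11·0 + 1 = 1 → 11/1
APPEND 1: p_1 = 1·11 + 1 = 12, q_1 = 1·1 + 0 = 1 → 12/1
APPEND 10: p_2 = 10·12 + 11 = 131, q_2 = 10·1 + 1 = 11 → 131/11
APPEND 15: p_3 = 15·131 + 12 = 1977, q_3 = 15·11 + 1 = 166 → 1977/166
APPEND 11: p_4 = 11·1977 + 131 = 21878, q_4 = 11·166 + 11 = 1837 → 21878/1837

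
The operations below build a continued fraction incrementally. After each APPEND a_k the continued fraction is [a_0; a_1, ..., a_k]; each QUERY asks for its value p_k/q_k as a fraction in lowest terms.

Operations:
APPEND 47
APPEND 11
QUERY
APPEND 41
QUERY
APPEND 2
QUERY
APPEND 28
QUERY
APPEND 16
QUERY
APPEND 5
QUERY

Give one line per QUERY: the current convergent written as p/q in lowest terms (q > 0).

518/11
21285/452
43088/915
1227749/26072
19687072/418067
99663109/2116407

APPEND 47: p_0 = 47·1 + 0 = 47, q_0 = 47·0 + 1 = 1 → 47/1
APPEND 11: p_1 = 11·47 + 1 = 518, q_1 = 11·1 + 0 = 11 → 518/11
APPEND 41: p_2 = 41·518 + 47 = 21285, q_2 = 41·11 + 1 = 452 → 21285/452
APPEND 2: p_3 = 2·21285 + 518 = 43088, q_3 = 2·452 + 11 = 915 → 43088/915
APPEND 28: p_4 = 28·43088 + 21285 = 1227749, q_4 = 28·915 + 452 = 26072 → 1227749/26072
APPEND 16: p_5 = 16·1227749 + 43088 = 19687072, q_5 = 16·26072 + 915 = 418067 → 19687072/418067
APPEND 5: p_6 = 5·19687072 + 1227749 = 99663109, q_6 = 5·418067 + 26072 = 2116407 → 99663109/2116407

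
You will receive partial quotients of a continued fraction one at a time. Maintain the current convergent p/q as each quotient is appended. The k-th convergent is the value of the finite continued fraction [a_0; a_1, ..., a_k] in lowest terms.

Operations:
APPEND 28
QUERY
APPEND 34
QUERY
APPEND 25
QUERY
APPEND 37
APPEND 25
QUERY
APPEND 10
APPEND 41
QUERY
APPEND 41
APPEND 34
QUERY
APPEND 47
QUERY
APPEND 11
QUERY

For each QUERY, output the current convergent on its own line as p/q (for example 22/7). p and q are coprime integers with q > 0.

28/1
953/34
23853/851
22111703/788876
9124134007/325520397
12735714958261/454370243369
598952914533098/21368755694901
6601217774822339/235510682887280

APPEND 28: p_0 = 28·1 + 0 = 28, q_0 = 28·0 + 1 = 1 → 28/1
APPEND 34: p_1 = 34·28 + 1 = 953, q_1 = 34·1 + 0 = 34 → 953/34
APPEND 25: p_2 = 25·953 + 28 = 23853, q_2 = 25·34 + 1 = 851 → 23853/851
APPEND 37: p_3 = 37·23853 + 953 = 883514, q_3 = 37·851 + 34 = 31521 → 883514/31521
APPEND 25: p_4 = 25·883514 + 23853 = 22111703, q_4 = 25·31521 + 851 = 788876 → 22111703/788876
APPEND 10: p_5 = 10·22111703 + 883514 = 222000544, q_5 = 10·788876 + 31521 = 7920281 → 222000544/7920281
APPEND 41: p_6 = 41·222000544 + 22111703 = 9124134007, q_6 = 41·7920281 + 788876 = 325520397 → 9124134007/325520397
APPEND 41: p_7 = 41·9124134007 + 222000544 = 374311494831, q_7 = 41·325520397 + 7920281 = 13354256558 → 374311494831/13354256558
APPEND 34: p_8 = 34·374311494831 + 9124134007 = 12735714958261, q_8 = 34·13354256558 + 325520397 = 454370243369 → 12735714958261/454370243369
APPEND 47: p_9 = 47·12735714958261 + 374311494831 = 598952914533098, q_9 = 47·454370243369 + 13354256558 = 21368755694901 → 598952914533098/21368755694901
APPEND 11: p_10 = 11·598952914533098 + 12735714958261 = 6601217774822339, q_10 = 11·21368755694901 + 454370243369 = 235510682887280 → 6601217774822339/235510682887280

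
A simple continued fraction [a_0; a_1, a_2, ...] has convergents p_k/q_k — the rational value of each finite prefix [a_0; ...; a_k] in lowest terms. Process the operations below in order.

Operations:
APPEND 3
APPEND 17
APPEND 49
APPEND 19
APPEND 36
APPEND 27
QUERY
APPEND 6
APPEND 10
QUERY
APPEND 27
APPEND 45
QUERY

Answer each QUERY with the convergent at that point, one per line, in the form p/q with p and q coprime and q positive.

APPEND 3: p_0 = 3·1 + 0 = 3, q_0 = 3·0 + 1 = 1 → 3/1
APPEND 17: p_1 = 17·3 + 1 = 52, q_1 = 17·1 + 0 = 17 → 52/17
APPEND 49: p_2 = 49·52 + 3 = 2551, q_2 = 49·17 + 1 = 834 → 2551/834
APPEND 19: p_3 = 19·2551 + 52 = 48521, q_3 = 19·834 + 17 = 15863 → 48521/15863
APPEND 36: p_4 = 36·48521 + 2551 = 1749307, q_4 = 36·15863 + 834 = 571902 → 1749307/571902
APPEND 27: p_5 = 27·1749307 + 48521 = 47279810, q_5 = 27·571902 + 15863 = 15457217 → 47279810/15457217
APPEND 6: p_6 = 6·47279810 + 1749307 = 285428167, q_6 = 6·15457217 + 571902 = 93315204 → 285428167/93315204
APPEND 10: p_7 = 10·285428167 + 47279810 = 2901561480, q_7 = 10·93315204 + 15457217 = 948609257 → 2901561480/948609257
APPEND 27: p_8 = 27·2901561480 + 285428167 = 78627588127, q_8 = 27·948609257 + 93315204 = 25705765143 → 78627588127/25705765143
APPEND 45: p_9 = 45·78627588127 + 2901561480 = 3541143027195, q_9 = 45·25705765143 + 948609257 = 1157708040692 → 3541143027195/1157708040692

47279810/15457217
2901561480/948609257
3541143027195/1157708040692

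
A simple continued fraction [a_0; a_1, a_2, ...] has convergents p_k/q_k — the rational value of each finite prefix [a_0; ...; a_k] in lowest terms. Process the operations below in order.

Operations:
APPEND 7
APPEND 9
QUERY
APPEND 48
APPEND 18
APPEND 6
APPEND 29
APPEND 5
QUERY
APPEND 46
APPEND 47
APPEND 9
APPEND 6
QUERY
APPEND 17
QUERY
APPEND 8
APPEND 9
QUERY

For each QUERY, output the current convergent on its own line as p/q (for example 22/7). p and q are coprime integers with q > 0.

64/9
49332700/6937661
5907870573231/830824245763
101400583640611/14259971063832
7455413440923682/1048455305871603

APPEND 7: p_0 = 7·1 + 0 = 7, q_0 = 7·0 + 1 = 1 → 7/1
APPEND 9: p_1 = 9·7 + 1 = 64, q_1 = 9·1 + 0 = 9 → 64/9
APPEND 48: p_2 = 48·64 + 7 = 3079, q_2 = 48·9 + 1 = 433 → 3079/433
APPEND 18: p_3 = 18·3079 + 64 = 55486, q_3 = 18·433 + 9 = 7803 → 55486/7803
APPEND 6: p_4 = 6·55486 + 3079 = 335995, q_4 = 6·7803 + 433 = 47251 → 335995/47251
APPEND 29: p_5 = 29·335995 + 55486 = 9799341, q_5 = 29·47251 + 7803 = 1378082 → 9799341/1378082
APPEND 5: p_6 = 5·9799341 + 335995 = 49332700, q_6 = 5·1378082 + 47251 = 6937661 → 49332700/6937661
APPEND 46: p_7 = 46·49332700 + 9799341 = 2279103541, q_7 = 46·6937661 + 1378082 = 320510488 → 2279103541/320510488
APPEND 47: p_8 = 47·2279103541 + 49332700 = 107167199127, q_8 = 47·320510488 + 6937661 = 15070930597 → 107167199127/15070930597
APPEND 9: p_9 = 9·107167199127 + 2279103541 = 966783895684, q_9 = 9·15070930597 + 320510488 = 135958885861 → 966783895684/135958885861
APPEND 6: p_10 = 6·966783895684 + 107167199127 = 5907870573231, q_10 = 6·135958885861 + 15070930597 = 830824245763 → 5907870573231/830824245763
APPEND 17: p_11 = 17·5907870573231 + 966783895684 = 101400583640611, q_11 = 17·830824245763 + 135958885861 = 14259971063832 → 101400583640611/14259971063832
APPEND 8: p_12 = 8·101400583640611 + 5907870573231 = 817112539698119, q_12 = 8·14259971063832 + 830824245763 = 114910592756419 → 817112539698119/114910592756419
APPEND 9: p_13 = 9·817112539698119 + 101400583640611 = 7455413440923682, q_13 = 9·114910592756419 + 14259971063832 = 1048455305871603 → 7455413440923682/1048455305871603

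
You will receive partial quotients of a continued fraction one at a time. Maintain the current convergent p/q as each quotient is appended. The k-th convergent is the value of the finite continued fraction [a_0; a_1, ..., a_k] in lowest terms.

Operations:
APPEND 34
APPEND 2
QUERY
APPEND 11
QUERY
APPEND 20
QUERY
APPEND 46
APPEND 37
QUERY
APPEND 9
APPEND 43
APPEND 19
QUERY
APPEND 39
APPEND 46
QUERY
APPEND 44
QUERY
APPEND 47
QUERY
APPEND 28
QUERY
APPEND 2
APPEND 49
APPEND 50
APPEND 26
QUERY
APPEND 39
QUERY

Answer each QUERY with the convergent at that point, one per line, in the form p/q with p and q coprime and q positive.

APPEND 34: p_0 = 34·1 + 0 = 34, q_0 = 34·0 + 1 = 1 → 34/1
APPEND 2: p_1 = 2·34 + 1 = 69, q_1 = 2·1 + 0 = 2 → 69/2
APPEND 11: p_2 = 11·69 + 34 = 793, q_2 = 11·2 + 1 = 23 → 793/23
APPEND 20: p_3 = 20·793 + 69 = 15929, q_3 = 20·23 + 2 = 462 → 15929/462
APPEND 46: p_4 = 46·15929 + 793 = 733527, q_4 = 46·462 + 23 = 21275 → 733527/21275
APPEND 37: p_5 = 37·733527 + 15929 = 27156428, q_5 = 37·21275 + 462 = 787637 → 27156428/787637
APPEND 9: p_6 = 9·27156428 + 733527 = 245141379, q_6 = 9·787637 + 21275 = 7110008 → 245141379/7110008
APPEND 43: p_7 = 43·245141379 + 27156428 = 10568235725, q_7 = 43·7110008 + 787637 = 306517981 → 10568235725/306517981
APPEND 19: p_8 = 19·10568235725 + 245141379 = 201041620154, q_8 = 19·306517981 + 7110008 = 5830951647 → 201041620154/5830951647
APPEND 39: p_9 = 39·201041620154 + 10568235725 = 7851191421731, q_9 = 39·5830951647 + 306517981 = 227713632214 → 7851191421731/227713632214
APPEND 46: p_10 = 46·7851191421731 + 201041620154 = 361355847019780, q_10 = 46·227713632214 + 5830951647 = 10480658033491 → 361355847019780/10480658033491
APPEND 44: p_11 = 44·361355847019780 + 7851191421731 = 15907508460292051, q_11 = 44·10480658033491 + 227713632214 = 461376667105818 → 15907508460292051/461376667105818
APPEND 47: p_12 = 47·15907508460292051 + 361355847019780 = 748014253480746177, q_12 = 47·461376667105818 + 10480658033491 = 21695184012006937 → 748014253480746177/21695184012006937
APPEND 28: p_13 = 28·748014253480746177 + 15907508460292051 = 20960306605921185007, q_13 = 28·21695184012006937 + 461376667105818 = 607926529003300054 → 20960306605921185007/607926529003300054
APPEND 2: p_14 = 2·20960306605921185007 + 748014253480746177 = 42668627465323116191, q_14 = 2·607926529003300054 + 21695184012006937 = 1237548242018607045 → 42668627465323116191/1237548242018607045
APPEND 49: p_15 = 49·42668627465323116191 + 20960306605921185007 = 2111723052406753878366, q_15 = 49·1237548242018607045 + 607926529003300054 = 61247790387915045259 → 2111723052406753878366/61247790387915045259
APPEND 50: p_16 = 50·2111723052406753878366 + 42668627465323116191 = 105628821247803017034491, q_16 = 50·61247790387915045259 + 1237548242018607045 = 3063627067637770869995 → 105628821247803017034491/3063627067637770869995
APPEND 26: p_17 = 26·105628821247803017034491 + 2111723052406753878366 = 2748461075495285196775132, q_17 = 26·3063627067637770869995 + 61247790387915045259 = 79715551548969957665129 → 2748461075495285196775132/79715551548969957665129
APPEND 39: p_18 = 39·2748461075495285196775132 + 105628821247803017034491 = 107295610765563925691264639, q_18 = 39·79715551548969957665129 + 3063627067637770869995 = 3111970137477466119810026 → 107295610765563925691264639/3111970137477466119810026

69/2
793/23
15929/462
27156428/787637
201041620154/5830951647
361355847019780/10480658033491
15907508460292051/461376667105818
748014253480746177/21695184012006937
20960306605921185007/607926529003300054
2748461075495285196775132/79715551548969957665129
107295610765563925691264639/3111970137477466119810026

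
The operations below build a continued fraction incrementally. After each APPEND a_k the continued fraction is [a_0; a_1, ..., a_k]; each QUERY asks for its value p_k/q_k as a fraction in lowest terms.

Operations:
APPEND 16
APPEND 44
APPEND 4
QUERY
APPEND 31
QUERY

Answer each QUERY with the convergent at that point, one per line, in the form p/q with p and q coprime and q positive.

2836/177
88621/5531

APPEND 16: p_0 = 16·1 + 0 = 16, q_0 = 16·0 + 1 = 1 → 16/1
APPEND 44: p_1 = 44·16 + 1 = 705, q_1 = 44·1 + 0 = 44 → 705/44
APPEND 4: p_2 = 4·705 + 16 = 2836, q_2 = 4·44 + 1 = 177 → 2836/177
APPEND 31: p_3 = 31·2836 + 705 = 88621, q_3 = 31·177 + 44 = 5531 → 88621/5531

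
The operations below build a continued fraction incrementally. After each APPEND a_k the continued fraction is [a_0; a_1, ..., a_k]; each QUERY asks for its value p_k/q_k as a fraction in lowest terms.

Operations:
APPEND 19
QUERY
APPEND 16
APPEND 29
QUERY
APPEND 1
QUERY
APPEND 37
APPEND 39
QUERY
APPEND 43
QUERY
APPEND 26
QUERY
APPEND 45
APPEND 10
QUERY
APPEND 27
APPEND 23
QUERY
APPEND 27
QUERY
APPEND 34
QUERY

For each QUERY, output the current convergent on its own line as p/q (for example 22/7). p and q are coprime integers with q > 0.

APPEND 19: p_0 = 19·1 + 0 = 19, q_0 = 19·0 + 1 = 1 → 19/1
APPEND 16: p_1 = 16·19 + 1 = 305, q_1 = 16·1 + 0 = 16 → 305/16
APPEND 29: p_2 = 29·305 + 19 = 8864, q_2 = 29·16 + 1 = 465 → 8864/465
APPEND 1: p_3 = 1·8864 + 305 = 9169, q_3 = 1·465 + 16 = 481 → 9169/481
APPEND 37: p_4 = 37·9169 + 8864 = 348117, q_4 = 37·481 + 465 = 18262 → 348117/18262
APPEND 39: p_5 = 39·348117 + 9169 = 13585732, q_5 = 39·18262 + 481 = 712699 → 13585732/712699
APPEND 43: p_6 = 43·13585732 + 348117 = 584534593, q_6 = 43·712699 + 18262 = 30664319 → 584534593/30664319
APPEND 26: p_7 = 26·584534593 + 13585732 = 15211485150, q_7 = 26·30664319 + 712699 = 797984993 → 15211485150/797984993
APPEND 45: p_8 = 45·15211485150 + 584534593 = 685101366343, q_8 = 45·797984993 + 30664319 = 35939989004 → 685101366343/35939989004
APPEND 10: p_9 = 10·685101366343 + 15211485150 = 6866225148580, q_9 = 10·35939989004 + 797984993 = 360197875033 → 6866225148580/360197875033
APPEND 27: p_10 = 27·6866225148580 + 685101366343 = 186073180378003, q_10 = 27·360197875033 + 35939989004 = 9761282614895 → 186073180378003/9761282614895
APPEND 23: p_11 = 23·186073180378003 + 6866225148580 = 4286549373842649, q_11 = 23·9761282614895 + 360197875033 = 224869698017618 → 4286549373842649/224869698017618
APPEND 27: p_12 = 27·4286549373842649 + 186073180378003 = 115922906274129526, q_12 = 27·224869698017618 + 9761282614895 = 6081243129090581 → 115922906274129526/6081243129090581
APPEND 34: p_13 = 34·115922906274129526 + 4286549373842649 = 3945665362694246533, q_13 = 34·6081243129090581 + 224869698017618 = 206987136087097372 → 3945665362694246533/206987136087097372

19/1
8864/465
9169/481
13585732/712699
584534593/30664319
15211485150/797984993
6866225148580/360197875033
4286549373842649/224869698017618
115922906274129526/6081243129090581
3945665362694246533/206987136087097372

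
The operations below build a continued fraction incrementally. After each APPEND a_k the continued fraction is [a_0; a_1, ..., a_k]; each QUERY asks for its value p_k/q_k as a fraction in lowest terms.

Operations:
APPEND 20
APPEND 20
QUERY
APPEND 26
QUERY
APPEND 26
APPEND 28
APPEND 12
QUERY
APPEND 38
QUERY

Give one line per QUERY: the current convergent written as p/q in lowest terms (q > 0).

401/20
10446/521
91788341/4577994
3495583320/174344141

APPEND 20: p_0 = 20·1 + 0 = 20, q_0 = 20·0 + 1 = 1 → 20/1
APPEND 20: p_1 = 20·20 + 1 = 401, q_1 = 20·1 + 0 = 20 → 401/20
APPEND 26: p_2 = 26·401 + 20 = 10446, q_2 = 26·20 + 1 = 521 → 10446/521
APPEND 26: p_3 = 26·10446 + 401 = 271997, q_3 = 26·521 + 20 = 13566 → 271997/13566
APPEND 28: p_4 = 28·271997 + 10446 = 7626362, q_4 = 28·13566 + 521 = 380369 → 7626362/380369
APPEND 12: p_5 = 12·7626362 + 271997 = 91788341, q_5 = 12·380369 + 13566 = 4577994 → 91788341/4577994
APPEND 38: p_6 = 38·91788341 + 7626362 = 3495583320, q_6 = 38·4577994 + 380369 = 174344141 → 3495583320/174344141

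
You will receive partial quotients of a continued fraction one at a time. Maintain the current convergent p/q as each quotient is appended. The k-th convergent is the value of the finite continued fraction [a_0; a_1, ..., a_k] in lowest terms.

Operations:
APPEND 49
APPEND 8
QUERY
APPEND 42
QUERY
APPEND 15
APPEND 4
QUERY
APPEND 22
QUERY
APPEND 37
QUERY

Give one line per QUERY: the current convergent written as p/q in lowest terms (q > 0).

APPEND 49: p_0 = 49·1 + 0 = 49, q_0 = 49·0 + 1 = 1 → 49/1
APPEND 8: p_1 = 8·49 + 1 = 393, q_1 = 8·1 + 0 = 8 → 393/8
APPEND 42: p_2 = 42·393 + 49 = 16555, q_2 = 42·8 + 1 = 337 → 16555/337
APPEND 15: p_3 = 15·16555 + 393 = 248718, q_3 = 15·337 + 8 = 5063 → 248718/5063
APPEND 4: p_4 = 4·248718 + 16555 = 1011427, q_4 = 4·5063 + 337 = 20589 → 1011427/20589
APPEND 22: p_5 = 22·1011427 + 248718 = 22500112, q_5 = 22·20589 + 5063 = 458021 → 22500112/458021
APPEND 37: p_6 = 37·22500112 + 1011427 = 833515571, q_6 = 37·458021 + 20589 = 16967366 → 833515571/16967366

393/8
16555/337
1011427/20589
22500112/458021
833515571/16967366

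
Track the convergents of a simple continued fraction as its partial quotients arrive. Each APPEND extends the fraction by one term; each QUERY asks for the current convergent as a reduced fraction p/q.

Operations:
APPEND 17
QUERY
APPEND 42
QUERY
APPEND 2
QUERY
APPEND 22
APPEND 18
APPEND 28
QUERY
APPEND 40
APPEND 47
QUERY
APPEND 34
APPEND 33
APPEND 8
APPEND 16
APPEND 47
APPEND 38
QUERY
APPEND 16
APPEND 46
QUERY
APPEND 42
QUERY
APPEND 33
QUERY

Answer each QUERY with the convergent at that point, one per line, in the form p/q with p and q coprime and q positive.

17/1
715/42
1447/85
16477761/967940
31022272904/1822316687
8076795602603697713/474448775873386888
5962370068671123499025/350242759575741893142
250548984042297372172122/14717799561111591436013
8274078843464484405179051/486037628276258259281571

APPEND 17: p_0 = 17·1 + 0 = 17, q_0 = 17·0 + 1 = 1 → 17/1
APPEND 42: p_1 = 42·17 + 1 = 715, q_1 = 42·1 + 0 = 42 → 715/42
APPEND 2: p_2 = 2·715 + 17 = 1447, q_2 = 2·42 + 1 = 85 → 1447/85
APPEND 22: p_3 = 22·1447 + 715 = 32549, q_3 = 22·85 + 42 = 1912 → 32549/1912
APPEND 18: p_4 = 18·32549 + 1447 = 587329, q_4 = 18·1912 + 85 = 34501 → 587329/34501
APPEND 28: p_5 = 28·587329 + 32549 = 16477761, q_5 = 28·34501 + 1912 = 967940 → 16477761/967940
APPEND 40: p_6 = 40·16477761 + 587329 = 659697769, q_6 = 40·967940 + 34501 = 38752101 → 659697769/38752101
APPEND 47: p_7 = 47·659697769 + 16477761 = 31022272904, q_7 = 47·38752101 + 967940 = 1822316687 → 31022272904/1822316687
APPEND 34: p_8 = 34·31022272904 + 659697769 = 1055416976505, q_8 = 34·1822316687 + 38752101 = 61997519459 → 1055416976505/61997519459
APPEND 33: p_9 = 33·1055416976505 + 31022272904 = 34859782497569, q_9 = 33·61997519459 + 1822316687 = 2047740458834 → 34859782497569/2047740458834
APPEND 8: p_10 = 8·34859782497569 + 1055416976505 = 279933676957057, q_10 = 8·2047740458834 + 61997519459 = 16443921190131 → 279933676957057/16443921190131
APPEND 16: p_11 = 16·279933676957057 + 34859782497569 = 4513798613810481, q_11 = 16·16443921190131 + 2047740458834 = 265150479500930 → 4513798613810481/265150479500930
APPEND 47: p_12 = 47·4513798613810481 + 279933676957057 = 212428468526049664, q_12 = 47·265150479500930 + 16443921190131 = 12478516457733841 → 212428468526049664/12478516457733841
APPEND 38: p_13 = 38·212428468526049664 + 4513798613810481 = 8076795602603697713, q_13 = 38·12478516457733841 + 265150479500930 = 474448775873386888 → 8076795602603697713/474448775873386888
APPEND 16: p_14 = 16·8076795602603697713 + 212428468526049664 = 129441158110185213072, q_14 = 16·474448775873386888 + 12478516457733841 = 7603658930431924049 → 129441158110185213072/7603658930431924049
APPEND 46: p_15 = 46·129441158110185213072 + 8076795602603697713 = 5962370068671123499025, q_15 = 46·7603658930431924049 + 474448775873386888 = 350242759575741893142 → 5962370068671123499025/350242759575741893142
APPEND 42: p_16 = 42·5962370068671123499025 + 129441158110185213072 = 250548984042297372172122, q_16 = 42·350242759575741893142 + 7603658930431924049 = 14717799561111591436013 → 250548984042297372172122/14717799561111591436013
APPEND 33: p_17 = 33·250548984042297372172122 + 5962370068671123499025 = 8274078843464484405179051, q_17 = 33·14717799561111591436013 + 350242759575741893142 = 486037628276258259281571 → 8274078843464484405179051/486037628276258259281571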